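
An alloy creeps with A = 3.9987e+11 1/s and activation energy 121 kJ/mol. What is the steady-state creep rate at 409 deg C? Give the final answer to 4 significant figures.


rate = A * exp(-Q / (R*T))
T = 409 + 273.15 = 682.15 K
rate = 3.9987e+11 * exp(-121e3 / (8.314 * 682.15))
rate = 216.9 1/s


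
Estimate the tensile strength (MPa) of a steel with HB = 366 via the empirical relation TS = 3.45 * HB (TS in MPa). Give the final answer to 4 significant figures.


TS (MPa) = 3.45 * HB
TS = 3.45 * 366
TS = 1263 MPa


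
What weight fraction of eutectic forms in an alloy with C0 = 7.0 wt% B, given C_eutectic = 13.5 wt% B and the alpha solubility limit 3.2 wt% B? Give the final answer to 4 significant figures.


f_primary = (C_e - C0) / (C_e - C_alpha_max)
f_primary = (13.5 - 7.0) / (13.5 - 3.2)
f_primary = 0.631068
f_eutectic = 1 - 0.631068 = 0.3689


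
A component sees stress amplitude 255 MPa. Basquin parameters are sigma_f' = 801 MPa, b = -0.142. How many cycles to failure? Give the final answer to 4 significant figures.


sigma_a = sigma_f' * (2*Nf)^b
2*Nf = (sigma_a / sigma_f')^(1/b)
2*Nf = (255 / 801)^(1/-0.142)
2*Nf = 3167.02
Nf = 1584 cycles


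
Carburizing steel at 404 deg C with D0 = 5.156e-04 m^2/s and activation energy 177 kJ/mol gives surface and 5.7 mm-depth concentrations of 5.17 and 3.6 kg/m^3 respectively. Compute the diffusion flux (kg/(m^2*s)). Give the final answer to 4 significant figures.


Step 1: D = D0 * exp(-Qd/(R*T))
T = 404 + 273.15 = 677.15 K
D = 5.156e-04 * exp(-177e3 / (8.314 * 677.15)) = 1.14347e-17 m^2/s
Step 2: J = D * (C1 - C2) / dx
J = 1.14347e-17 * (5.17 - 3.6) / 5.7e-03
J = 3.15e-15 kg/(m^2*s)


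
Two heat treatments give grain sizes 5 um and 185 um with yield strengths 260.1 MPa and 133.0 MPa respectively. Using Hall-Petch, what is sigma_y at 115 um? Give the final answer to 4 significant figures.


sigma_y = sigma0 + k / sqrt(d)
1/sqrt(d1) = 1/sqrt(5e-06) = 447.214;  1/sqrt(d2) = 73.5215
k = (sigma1 - sigma2) / (1/sqrt(d1) - 1/sqrt(d2)) = (260.1 - 133.0) / (447.214 - 73.5215) = 0.34012 MPa*m^0.5
sigma0 = sigma1 - k/sqrt(d1) = 260.1 - 0.34012*447.214 = 107.994 MPa
sigma_y(d3) = 107.994 + 0.34012 / sqrt(1.15e-04) = 139.7 MPa


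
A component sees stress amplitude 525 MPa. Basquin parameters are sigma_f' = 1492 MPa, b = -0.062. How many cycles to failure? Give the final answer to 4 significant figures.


sigma_a = sigma_f' * (2*Nf)^b
2*Nf = (sigma_a / sigma_f')^(1/b)
2*Nf = (525 / 1492)^(1/-0.062)
2*Nf = 2.07149e+07
Nf = 1.036e+07 cycles


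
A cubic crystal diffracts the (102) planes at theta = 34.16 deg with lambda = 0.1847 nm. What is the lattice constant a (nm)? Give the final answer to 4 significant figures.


d = lambda / (2*sin(theta))
d = 0.1847 / (2*sin(34.16 deg))
d = 0.164468 nm
a = d * sqrt(h^2+k^2+l^2) = 0.164468 * sqrt(5)
a = 0.3678 nm


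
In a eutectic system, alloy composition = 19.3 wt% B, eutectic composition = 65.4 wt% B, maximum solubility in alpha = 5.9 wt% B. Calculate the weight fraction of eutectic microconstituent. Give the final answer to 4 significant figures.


f_primary = (C_e - C0) / (C_e - C_alpha_max)
f_primary = (65.4 - 19.3) / (65.4 - 5.9)
f_primary = 0.77479
f_eutectic = 1 - 0.77479 = 0.2252


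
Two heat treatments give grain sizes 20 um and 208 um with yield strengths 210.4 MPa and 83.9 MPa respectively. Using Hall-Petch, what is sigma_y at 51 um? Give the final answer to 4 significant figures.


sigma_y = sigma0 + k / sqrt(d)
1/sqrt(d1) = 1/sqrt(2e-05) = 223.607;  1/sqrt(d2) = 69.3375
k = (sigma1 - sigma2) / (1/sqrt(d1) - 1/sqrt(d2)) = (210.4 - 83.9) / (223.607 - 69.3375) = 0.819995 MPa*m^0.5
sigma0 = sigma1 - k/sqrt(d1) = 210.4 - 0.819995*223.607 = 27.0436 MPa
sigma_y(d3) = 27.0436 + 0.819995 / sqrt(5.1e-05) = 141.9 MPa


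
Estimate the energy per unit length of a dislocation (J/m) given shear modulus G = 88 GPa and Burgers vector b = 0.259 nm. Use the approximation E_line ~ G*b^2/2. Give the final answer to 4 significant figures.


E = G*b^2/2
b = 0.259 nm = 2.59e-10 m
G = 88 GPa = 8.8e+10 Pa
E = 0.5 * 8.8e+10 * (2.59e-10)^2
E = 2.952e-09 J/m


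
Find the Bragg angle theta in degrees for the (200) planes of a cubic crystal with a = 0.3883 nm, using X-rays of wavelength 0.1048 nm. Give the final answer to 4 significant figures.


d = a / sqrt(h^2+k^2+l^2)
d = 0.3883 / sqrt(4) = 0.19415 nm
lambda = 2*d*sin(theta)  =>  sin(theta) = lambda / (2*d)
sin(theta) = 0.1048 / (2 * 0.19415) = 0.269894
theta = 15.66 deg


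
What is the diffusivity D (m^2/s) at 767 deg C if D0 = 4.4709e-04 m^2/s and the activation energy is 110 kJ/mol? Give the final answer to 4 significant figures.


D = D0 * exp(-Qd / (R*T))
T = 1040.15 K
D = 4.4709e-04 * exp(-110e3 / (8.314 * 1040.15))
D = 1.337e-09 m^2/s


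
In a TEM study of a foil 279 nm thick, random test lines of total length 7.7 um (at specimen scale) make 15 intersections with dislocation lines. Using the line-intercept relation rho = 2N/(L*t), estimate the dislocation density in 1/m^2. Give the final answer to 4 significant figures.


rho = 2N / (L * t)
L = 7.7 um = 7.7e-06 m, t = 279 nm = 2.79e-07 m
rho = 2 * 15 / (7.7e-06 * 2.79e-07)
rho = 1.396e+13 1/m^2


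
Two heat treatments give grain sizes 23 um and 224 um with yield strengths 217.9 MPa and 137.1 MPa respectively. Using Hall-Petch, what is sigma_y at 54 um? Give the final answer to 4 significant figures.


sigma_y = sigma0 + k / sqrt(d)
1/sqrt(d1) = 1/sqrt(2.3e-05) = 208.514;  1/sqrt(d2) = 66.8153
k = (sigma1 - sigma2) / (1/sqrt(d1) - 1/sqrt(d2)) = (217.9 - 137.1) / (208.514 - 66.8153) = 0.570222 MPa*m^0.5
sigma0 = sigma1 - k/sqrt(d1) = 217.9 - 0.570222*208.514 = 99.0004 MPa
sigma_y(d3) = 99.0004 + 0.570222 / sqrt(5.4e-05) = 176.6 MPa


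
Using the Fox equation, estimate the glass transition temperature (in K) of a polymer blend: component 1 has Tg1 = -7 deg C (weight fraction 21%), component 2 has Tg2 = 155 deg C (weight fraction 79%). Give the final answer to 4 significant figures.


1/Tg = w1/Tg1 + w2/Tg2 (in Kelvin)
Tg1 = 266.15 K, Tg2 = 428.15 K
1/Tg = 0.21/266.15 + 0.79/428.15
Tg = 379.6 K


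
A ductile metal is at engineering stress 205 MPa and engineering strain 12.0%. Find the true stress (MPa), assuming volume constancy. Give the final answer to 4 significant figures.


sigma_true = sigma_eng * (1 + epsilon_eng)
sigma_true = 205 * (1 + 0.12)
sigma_true = 229.6 MPa


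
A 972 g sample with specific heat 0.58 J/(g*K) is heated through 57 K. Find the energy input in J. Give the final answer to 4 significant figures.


Q = m * cp * dT
Q = 972 * 0.58 * 57
Q = 32130 J


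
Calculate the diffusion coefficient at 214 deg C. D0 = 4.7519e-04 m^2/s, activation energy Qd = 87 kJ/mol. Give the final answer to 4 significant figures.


D = D0 * exp(-Qd / (R*T))
T = 487.15 K
D = 4.7519e-04 * exp(-87e3 / (8.314 * 487.15))
D = 2.228e-13 m^2/s


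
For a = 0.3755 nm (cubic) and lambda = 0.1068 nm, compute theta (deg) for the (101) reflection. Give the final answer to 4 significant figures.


d = a / sqrt(h^2+k^2+l^2)
d = 0.3755 / sqrt(2) = 0.265519 nm
lambda = 2*d*sin(theta)  =>  sin(theta) = lambda / (2*d)
sin(theta) = 0.1068 / (2 * 0.265519) = 0.201116
theta = 11.6 deg


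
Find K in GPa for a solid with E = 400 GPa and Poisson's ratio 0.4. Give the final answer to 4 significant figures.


K = E / (3*(1-2*nu))
K = 400 / (3*(1-2*0.4))
K = 666.7 GPa


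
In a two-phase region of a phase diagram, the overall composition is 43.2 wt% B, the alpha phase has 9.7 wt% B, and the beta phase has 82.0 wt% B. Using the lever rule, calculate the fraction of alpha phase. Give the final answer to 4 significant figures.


f_alpha = (C_beta - C0) / (C_beta - C_alpha)
f_alpha = (82.0 - 43.2) / (82.0 - 9.7)
f_alpha = 0.5367


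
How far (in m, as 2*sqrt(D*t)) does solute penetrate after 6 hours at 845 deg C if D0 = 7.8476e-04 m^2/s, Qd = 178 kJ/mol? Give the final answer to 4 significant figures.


Step 1: D = D0 * exp(-Qd/(R*T))
T = 1118.15 K
D = 7.8476e-04 * exp(-178e3 / (8.314 * 1118.15)) = 3.79424e-12 m^2/s
Step 2: L = 2*sqrt(D*t)
t = 6 h = 21600 s
L = 2*sqrt(3.79424e-12 * 21600) = 5.726e-04 m


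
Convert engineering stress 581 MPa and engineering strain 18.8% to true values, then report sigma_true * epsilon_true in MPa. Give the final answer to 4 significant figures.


sigma_true = sigma_eng * (1 + epsilon_eng)
sigma_true = 581 * (1 + 0.188) = 690.228 MPa
epsilon_true = ln(1 + epsilon_eng)
epsilon_true = ln(1 + 0.188) = 0.172271
sigma_true * epsilon_true = 690.228 * 0.172271 = 118.9 MPa


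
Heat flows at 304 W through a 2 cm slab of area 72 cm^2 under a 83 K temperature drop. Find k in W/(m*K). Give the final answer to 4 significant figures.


k = Q*L / (A*dT)
L = 0.02 m, A = 7.2e-03 m^2
k = 304 * 0.02 / (7.2e-03 * 83)
k = 10.17 W/(m*K)


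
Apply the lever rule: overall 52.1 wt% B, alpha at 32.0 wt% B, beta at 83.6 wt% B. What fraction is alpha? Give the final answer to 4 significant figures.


f_alpha = (C_beta - C0) / (C_beta - C_alpha)
f_alpha = (83.6 - 52.1) / (83.6 - 32.0)
f_alpha = 0.6105


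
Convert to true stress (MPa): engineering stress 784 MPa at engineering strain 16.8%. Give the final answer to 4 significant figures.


sigma_true = sigma_eng * (1 + epsilon_eng)
sigma_true = 784 * (1 + 0.168)
sigma_true = 915.7 MPa


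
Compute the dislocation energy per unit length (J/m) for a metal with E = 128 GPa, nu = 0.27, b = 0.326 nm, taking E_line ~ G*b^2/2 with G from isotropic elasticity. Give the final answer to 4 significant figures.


Step 1: G = E / (2*(1+nu))
G = 128 / (2*(1+0.27)) = 50.3937 GPa = 5.03937e+10 Pa
Step 2: E_line = G*b^2/2
b = 0.326 nm = 3.26e-10 m
E_line = 0.5 * 5.03937e+10 * (3.26e-10)^2 = 2.678e-09 J/m


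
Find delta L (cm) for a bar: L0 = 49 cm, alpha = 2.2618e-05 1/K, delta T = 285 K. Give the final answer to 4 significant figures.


dL = L0 * alpha * dT
dL = 49 * 2.2618e-05 * 285
dL = 0.3159 cm


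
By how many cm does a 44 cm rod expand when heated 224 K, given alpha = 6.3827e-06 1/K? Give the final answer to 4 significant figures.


dL = L0 * alpha * dT
dL = 44 * 6.3827e-06 * 224
dL = 0.06291 cm


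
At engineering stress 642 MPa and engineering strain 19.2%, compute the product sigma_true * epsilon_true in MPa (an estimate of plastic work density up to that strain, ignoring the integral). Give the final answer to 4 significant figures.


sigma_true = sigma_eng * (1 + epsilon_eng)
sigma_true = 642 * (1 + 0.192) = 765.264 MPa
epsilon_true = ln(1 + epsilon_eng)
epsilon_true = ln(1 + 0.192) = 0.175633
sigma_true * epsilon_true = 765.264 * 0.175633 = 134.4 MPa


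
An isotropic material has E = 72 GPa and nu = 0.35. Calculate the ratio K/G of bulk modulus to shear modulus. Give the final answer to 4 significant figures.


G = E / (2*(1+nu))
G = 72 / (2*(1+0.35)) = 26.6667 GPa
K = E / (3*(1-2*nu))
K = 72 / (3*(1-2*0.35)) = 80 GPa
K/G = 80 / 26.6667 = 3


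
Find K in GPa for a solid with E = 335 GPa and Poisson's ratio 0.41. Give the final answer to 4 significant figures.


K = E / (3*(1-2*nu))
K = 335 / (3*(1-2*0.41))
K = 620.4 GPa


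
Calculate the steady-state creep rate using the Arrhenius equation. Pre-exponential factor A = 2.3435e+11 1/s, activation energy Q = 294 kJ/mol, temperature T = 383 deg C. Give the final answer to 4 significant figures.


rate = A * exp(-Q / (R*T))
T = 383 + 273.15 = 656.15 K
rate = 2.3435e+11 * exp(-294e3 / (8.314 * 656.15))
rate = 9.212e-13 1/s


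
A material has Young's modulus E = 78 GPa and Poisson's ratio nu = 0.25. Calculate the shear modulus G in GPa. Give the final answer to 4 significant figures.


G = E / (2*(1+nu))
G = 78 / (2*(1+0.25))
G = 31.2 GPa


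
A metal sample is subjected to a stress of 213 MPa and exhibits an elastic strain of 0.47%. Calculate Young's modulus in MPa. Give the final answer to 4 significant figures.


E = sigma / epsilon
epsilon = 0.47% = 4.7e-03
E = 213 / 4.7e-03
E = 45320 MPa


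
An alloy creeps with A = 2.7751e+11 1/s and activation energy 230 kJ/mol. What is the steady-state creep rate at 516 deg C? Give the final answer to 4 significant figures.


rate = A * exp(-Q / (R*T))
T = 516 + 273.15 = 789.15 K
rate = 2.7751e+11 * exp(-230e3 / (8.314 * 789.15))
rate = 1.655e-04 1/s


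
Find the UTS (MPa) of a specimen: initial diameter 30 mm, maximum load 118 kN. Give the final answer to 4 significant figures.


A0 = pi*(d/2)^2 = pi*(30/2)^2 = 706.858 mm^2
UTS = F_max / A0 = 118*1000 / 706.858
UTS = 166.9 MPa


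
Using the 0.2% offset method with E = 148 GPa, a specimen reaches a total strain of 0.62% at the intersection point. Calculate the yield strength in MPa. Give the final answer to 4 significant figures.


Offset strain = 0.002
Elastic strain at yield = total_strain - offset = 6.2e-03 - 0.002 = 4.2e-03
sigma_y = E * elastic_strain = 148000 * 4.2e-03
sigma_y = 621.6 MPa


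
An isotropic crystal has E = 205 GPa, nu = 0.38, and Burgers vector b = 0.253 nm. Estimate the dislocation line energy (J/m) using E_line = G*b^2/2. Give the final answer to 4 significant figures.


Step 1: G = E / (2*(1+nu))
G = 205 / (2*(1+0.38)) = 74.2754 GPa = 7.42754e+10 Pa
Step 2: E_line = G*b^2/2
b = 0.253 nm = 2.53e-10 m
E_line = 0.5 * 7.42754e+10 * (2.53e-10)^2 = 2.377e-09 J/m


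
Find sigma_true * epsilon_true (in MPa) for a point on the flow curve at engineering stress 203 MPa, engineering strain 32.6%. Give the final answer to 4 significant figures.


sigma_true = sigma_eng * (1 + epsilon_eng)
sigma_true = 203 * (1 + 0.326) = 269.178 MPa
epsilon_true = ln(1 + epsilon_eng)
epsilon_true = ln(1 + 0.326) = 0.282167
sigma_true * epsilon_true = 269.178 * 0.282167 = 75.95 MPa


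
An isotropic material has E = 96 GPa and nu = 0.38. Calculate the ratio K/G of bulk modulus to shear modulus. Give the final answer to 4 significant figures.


G = E / (2*(1+nu))
G = 96 / (2*(1+0.38)) = 34.7826 GPa
K = E / (3*(1-2*nu))
K = 96 / (3*(1-2*0.38)) = 133.333 GPa
K/G = 133.333 / 34.7826 = 3.833


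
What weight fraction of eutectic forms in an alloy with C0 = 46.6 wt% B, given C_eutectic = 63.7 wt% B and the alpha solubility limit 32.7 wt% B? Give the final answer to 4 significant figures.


f_primary = (C_e - C0) / (C_e - C_alpha_max)
f_primary = (63.7 - 46.6) / (63.7 - 32.7)
f_primary = 0.551613
f_eutectic = 1 - 0.551613 = 0.4484


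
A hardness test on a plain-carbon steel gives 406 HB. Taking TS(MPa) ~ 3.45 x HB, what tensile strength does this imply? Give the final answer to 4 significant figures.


TS (MPa) = 3.45 * HB
TS = 3.45 * 406
TS = 1401 MPa


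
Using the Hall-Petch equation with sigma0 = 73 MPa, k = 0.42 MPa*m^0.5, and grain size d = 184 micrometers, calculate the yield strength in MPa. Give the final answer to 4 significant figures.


sigma_y = sigma0 + k / sqrt(d)
d = 184 um = 1.84e-04 m
sigma_y = 73 + 0.42 / sqrt(1.84e-04)
sigma_y = 104 MPa


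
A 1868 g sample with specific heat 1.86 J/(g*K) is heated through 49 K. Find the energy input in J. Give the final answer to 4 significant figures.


Q = m * cp * dT
Q = 1868 * 1.86 * 49
Q = 170200 J


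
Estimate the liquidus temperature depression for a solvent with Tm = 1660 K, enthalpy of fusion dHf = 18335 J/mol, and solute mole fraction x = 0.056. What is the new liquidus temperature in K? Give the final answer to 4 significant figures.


dT = R*Tm^2*x / dHf
dT = 8.314 * 1660^2 * 0.056 / 18335
dT = 69.9735 K
T_new = 1660 - 69.9735 = 1590 K


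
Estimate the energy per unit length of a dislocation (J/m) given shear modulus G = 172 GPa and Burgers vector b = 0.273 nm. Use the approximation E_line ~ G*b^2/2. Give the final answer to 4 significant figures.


E = G*b^2/2
b = 0.273 nm = 2.73e-10 m
G = 172 GPa = 1.72e+11 Pa
E = 0.5 * 1.72e+11 * (2.73e-10)^2
E = 6.409e-09 J/m


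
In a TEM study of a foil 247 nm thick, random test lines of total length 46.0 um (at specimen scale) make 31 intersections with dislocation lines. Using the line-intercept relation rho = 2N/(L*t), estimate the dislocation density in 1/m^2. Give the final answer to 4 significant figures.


rho = 2N / (L * t)
L = 46.0 um = 4.6e-05 m, t = 247 nm = 2.47e-07 m
rho = 2 * 31 / (4.6e-05 * 2.47e-07)
rho = 5.457e+12 1/m^2


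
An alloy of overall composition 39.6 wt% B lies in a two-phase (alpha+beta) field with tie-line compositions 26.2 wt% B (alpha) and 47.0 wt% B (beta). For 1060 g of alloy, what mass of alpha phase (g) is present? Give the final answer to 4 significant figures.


f_alpha = (C_beta - C0) / (C_beta - C_alpha)
f_alpha = (47.0 - 39.6) / (47.0 - 26.2) = 0.355769
m_alpha = f_alpha * m_total = 0.355769 * 1060 = 377.1 g


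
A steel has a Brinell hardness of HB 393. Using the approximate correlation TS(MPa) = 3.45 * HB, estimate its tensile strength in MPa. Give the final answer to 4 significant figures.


TS (MPa) = 3.45 * HB
TS = 3.45 * 393
TS = 1356 MPa


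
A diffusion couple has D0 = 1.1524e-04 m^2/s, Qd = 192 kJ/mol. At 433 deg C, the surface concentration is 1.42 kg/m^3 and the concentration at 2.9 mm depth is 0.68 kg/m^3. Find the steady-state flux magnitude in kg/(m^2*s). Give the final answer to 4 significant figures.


Step 1: D = D0 * exp(-Qd/(R*T))
T = 433 + 273.15 = 706.15 K
D = 1.1524e-04 * exp(-192e3 / (8.314 * 706.15)) = 7.22193e-19 m^2/s
Step 2: J = D * (C1 - C2) / dx
J = 7.22193e-19 * (1.42 - 0.68) / 2.9e-03
J = 1.843e-16 kg/(m^2*s)


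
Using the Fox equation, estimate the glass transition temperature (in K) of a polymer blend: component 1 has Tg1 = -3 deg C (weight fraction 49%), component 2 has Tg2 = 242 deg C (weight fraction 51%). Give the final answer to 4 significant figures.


1/Tg = w1/Tg1 + w2/Tg2 (in Kelvin)
Tg1 = 270.15 K, Tg2 = 515.15 K
1/Tg = 0.49/270.15 + 0.51/515.15
Tg = 356.7 K


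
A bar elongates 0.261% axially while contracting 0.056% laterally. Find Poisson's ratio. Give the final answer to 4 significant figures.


nu = -epsilon_lat / epsilon_axial
Lateral strain is contraction (negative), so using magnitudes:
nu = 0.056 / 0.261
nu = 0.2146


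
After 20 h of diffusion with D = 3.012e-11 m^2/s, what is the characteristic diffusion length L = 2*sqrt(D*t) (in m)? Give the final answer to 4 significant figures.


t = 20 hr = 72000 s
Diffusion length = 2*sqrt(D*t)
= 2*sqrt(3.012e-11 * 72000)
= 2.945e-03 m


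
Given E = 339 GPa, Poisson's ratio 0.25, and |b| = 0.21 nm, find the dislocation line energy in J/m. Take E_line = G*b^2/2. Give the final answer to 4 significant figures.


Step 1: G = E / (2*(1+nu))
G = 339 / (2*(1+0.25)) = 135.6 GPa = 1.356e+11 Pa
Step 2: E_line = G*b^2/2
b = 0.21 nm = 2.1e-10 m
E_line = 0.5 * 1.356e+11 * (2.1e-10)^2 = 2.99e-09 J/m


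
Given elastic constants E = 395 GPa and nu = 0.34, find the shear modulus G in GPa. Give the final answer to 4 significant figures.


G = E / (2*(1+nu))
G = 395 / (2*(1+0.34))
G = 147.4 GPa


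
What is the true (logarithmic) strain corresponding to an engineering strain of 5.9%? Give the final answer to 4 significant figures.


epsilon_true = ln(1 + epsilon_eng)
epsilon_true = ln(1 + 0.059)
epsilon_true = 0.05733


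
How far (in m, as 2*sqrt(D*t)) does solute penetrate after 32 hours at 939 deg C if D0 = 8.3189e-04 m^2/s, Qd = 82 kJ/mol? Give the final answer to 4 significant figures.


Step 1: D = D0 * exp(-Qd/(R*T))
T = 1212.15 K
D = 8.3189e-04 * exp(-82e3 / (8.314 * 1212.15)) = 2.43416e-07 m^2/s
Step 2: L = 2*sqrt(D*t)
t = 32 h = 115200 s
L = 2*sqrt(2.43416e-07 * 115200) = 0.3349 m


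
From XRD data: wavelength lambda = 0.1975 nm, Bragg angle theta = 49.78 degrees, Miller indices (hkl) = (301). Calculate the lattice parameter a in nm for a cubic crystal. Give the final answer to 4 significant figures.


d = lambda / (2*sin(theta))
d = 0.1975 / (2*sin(49.78 deg))
d = 0.129327 nm
a = d * sqrt(h^2+k^2+l^2) = 0.129327 * sqrt(10)
a = 0.409 nm


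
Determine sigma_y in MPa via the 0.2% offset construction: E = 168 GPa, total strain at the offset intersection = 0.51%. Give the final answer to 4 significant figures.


Offset strain = 0.002
Elastic strain at yield = total_strain - offset = 5.1e-03 - 0.002 = 3.1e-03
sigma_y = E * elastic_strain = 168000 * 3.1e-03
sigma_y = 520.8 MPa


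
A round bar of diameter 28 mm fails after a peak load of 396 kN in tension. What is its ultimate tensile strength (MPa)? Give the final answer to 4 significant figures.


A0 = pi*(d/2)^2 = pi*(28/2)^2 = 615.752 mm^2
UTS = F_max / A0 = 396*1000 / 615.752
UTS = 643.1 MPa


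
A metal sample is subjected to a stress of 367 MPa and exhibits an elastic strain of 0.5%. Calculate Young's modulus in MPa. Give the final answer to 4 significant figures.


E = sigma / epsilon
epsilon = 0.5% = 5e-03
E = 367 / 5e-03
E = 73400 MPa


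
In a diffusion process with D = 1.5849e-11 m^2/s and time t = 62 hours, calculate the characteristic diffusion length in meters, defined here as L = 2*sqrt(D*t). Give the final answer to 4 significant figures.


t = 62 hr = 223200 s
Diffusion length = 2*sqrt(D*t)
= 2*sqrt(1.5849e-11 * 223200)
= 3.762e-03 m


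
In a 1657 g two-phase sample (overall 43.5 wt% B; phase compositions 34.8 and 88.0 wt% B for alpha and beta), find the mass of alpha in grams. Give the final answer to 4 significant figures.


f_alpha = (C_beta - C0) / (C_beta - C_alpha)
f_alpha = (88.0 - 43.5) / (88.0 - 34.8) = 0.836466
m_alpha = f_alpha * m_total = 0.836466 * 1657 = 1386 g


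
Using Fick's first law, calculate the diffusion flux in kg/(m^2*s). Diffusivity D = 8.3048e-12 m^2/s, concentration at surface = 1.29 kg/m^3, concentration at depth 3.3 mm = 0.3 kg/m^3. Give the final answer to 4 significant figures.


J = -D * (dC/dx) = D * (C1 - C2) / dx
J = 8.3048e-12 * (1.29 - 0.3) / 3.3e-03
J = 2.491e-09 kg/(m^2*s)


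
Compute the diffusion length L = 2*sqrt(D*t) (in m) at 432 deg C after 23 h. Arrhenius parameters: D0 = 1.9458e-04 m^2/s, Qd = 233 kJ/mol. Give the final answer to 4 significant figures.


Step 1: D = D0 * exp(-Qd/(R*T))
T = 705.15 K
D = 1.9458e-04 * exp(-233e3 / (8.314 * 705.15)) = 1.06852e-21 m^2/s
Step 2: L = 2*sqrt(D*t)
t = 23 h = 82800 s
L = 2*sqrt(1.06852e-21 * 82800) = 1.881e-08 m


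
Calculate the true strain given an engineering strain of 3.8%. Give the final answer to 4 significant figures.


epsilon_true = ln(1 + epsilon_eng)
epsilon_true = ln(1 + 0.038)
epsilon_true = 0.0373


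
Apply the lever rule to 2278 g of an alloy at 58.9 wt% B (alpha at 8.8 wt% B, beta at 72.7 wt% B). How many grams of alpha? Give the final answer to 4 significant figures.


f_alpha = (C_beta - C0) / (C_beta - C_alpha)
f_alpha = (72.7 - 58.9) / (72.7 - 8.8) = 0.215962
m_alpha = f_alpha * m_total = 0.215962 * 2278 = 492 g


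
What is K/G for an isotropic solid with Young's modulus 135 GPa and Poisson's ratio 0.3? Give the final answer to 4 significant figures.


G = E / (2*(1+nu))
G = 135 / (2*(1+0.3)) = 51.9231 GPa
K = E / (3*(1-2*nu))
K = 135 / (3*(1-2*0.3)) = 112.5 GPa
K/G = 112.5 / 51.9231 = 2.167


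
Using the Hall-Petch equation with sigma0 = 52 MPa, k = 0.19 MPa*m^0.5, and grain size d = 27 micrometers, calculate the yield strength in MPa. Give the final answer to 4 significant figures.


sigma_y = sigma0 + k / sqrt(d)
d = 27 um = 2.7e-05 m
sigma_y = 52 + 0.19 / sqrt(2.7e-05)
sigma_y = 88.57 MPa


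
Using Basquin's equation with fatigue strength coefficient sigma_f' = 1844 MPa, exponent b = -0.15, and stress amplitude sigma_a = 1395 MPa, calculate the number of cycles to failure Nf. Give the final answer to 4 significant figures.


sigma_a = sigma_f' * (2*Nf)^b
2*Nf = (sigma_a / sigma_f')^(1/b)
2*Nf = (1395 / 1844)^(1/-0.15)
2*Nf = 6.42557
Nf = 3.213 cycles


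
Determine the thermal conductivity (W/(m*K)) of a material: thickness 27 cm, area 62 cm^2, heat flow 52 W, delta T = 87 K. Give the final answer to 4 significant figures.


k = Q*L / (A*dT)
L = 0.27 m, A = 6.2e-03 m^2
k = 52 * 0.27 / (6.2e-03 * 87)
k = 26.03 W/(m*K)


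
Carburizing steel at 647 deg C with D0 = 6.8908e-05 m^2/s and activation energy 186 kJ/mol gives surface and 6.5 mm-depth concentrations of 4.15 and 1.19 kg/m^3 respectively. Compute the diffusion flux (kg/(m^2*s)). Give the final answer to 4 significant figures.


Step 1: D = D0 * exp(-Qd/(R*T))
T = 647 + 273.15 = 920.15 K
D = 6.8908e-05 * exp(-186e3 / (8.314 * 920.15)) = 1.90164e-15 m^2/s
Step 2: J = D * (C1 - C2) / dx
J = 1.90164e-15 * (4.15 - 1.19) / 6.5e-03
J = 8.66e-13 kg/(m^2*s)


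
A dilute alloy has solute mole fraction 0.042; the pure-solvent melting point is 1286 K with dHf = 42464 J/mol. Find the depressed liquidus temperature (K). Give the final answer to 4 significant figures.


dT = R*Tm^2*x / dHf
dT = 8.314 * 1286^2 * 0.042 / 42464
dT = 13.5994 K
T_new = 1286 - 13.5994 = 1272 K


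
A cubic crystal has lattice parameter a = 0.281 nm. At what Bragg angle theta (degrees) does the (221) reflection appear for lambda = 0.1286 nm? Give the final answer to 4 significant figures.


d = a / sqrt(h^2+k^2+l^2)
d = 0.281 / sqrt(9) = 0.0936667 nm
lambda = 2*d*sin(theta)  =>  sin(theta) = lambda / (2*d)
sin(theta) = 0.1286 / (2 * 0.0936667) = 0.686477
theta = 43.35 deg


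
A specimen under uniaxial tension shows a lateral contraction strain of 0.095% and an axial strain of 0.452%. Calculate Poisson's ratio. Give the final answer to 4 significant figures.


nu = -epsilon_lat / epsilon_axial
Lateral strain is contraction (negative), so using magnitudes:
nu = 0.095 / 0.452
nu = 0.2102


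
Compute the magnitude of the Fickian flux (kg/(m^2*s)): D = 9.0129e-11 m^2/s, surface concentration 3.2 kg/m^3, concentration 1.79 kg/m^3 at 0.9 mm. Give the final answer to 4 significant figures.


J = -D * (dC/dx) = D * (C1 - C2) / dx
J = 9.0129e-11 * (3.2 - 1.79) / 9e-04
J = 1.412e-07 kg/(m^2*s)


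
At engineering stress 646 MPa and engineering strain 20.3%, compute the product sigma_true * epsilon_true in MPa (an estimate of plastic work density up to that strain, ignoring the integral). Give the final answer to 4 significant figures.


sigma_true = sigma_eng * (1 + epsilon_eng)
sigma_true = 646 * (1 + 0.203) = 777.138 MPa
epsilon_true = ln(1 + epsilon_eng)
epsilon_true = ln(1 + 0.203) = 0.184818
sigma_true * epsilon_true = 777.138 * 0.184818 = 143.6 MPa


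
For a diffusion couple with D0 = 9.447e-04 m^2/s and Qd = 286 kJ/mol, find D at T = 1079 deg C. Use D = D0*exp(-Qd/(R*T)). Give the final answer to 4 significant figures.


D = D0 * exp(-Qd / (R*T))
T = 1352.15 K
D = 9.447e-04 * exp(-286e3 / (8.314 * 1352.15))
D = 8.443e-15 m^2/s


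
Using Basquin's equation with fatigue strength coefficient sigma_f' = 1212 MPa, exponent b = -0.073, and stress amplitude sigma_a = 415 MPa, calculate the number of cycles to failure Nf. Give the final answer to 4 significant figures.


sigma_a = sigma_f' * (2*Nf)^b
2*Nf = (sigma_a / sigma_f')^(1/b)
2*Nf = (415 / 1212)^(1/-0.073)
2*Nf = 2.37733e+06
Nf = 1.189e+06 cycles


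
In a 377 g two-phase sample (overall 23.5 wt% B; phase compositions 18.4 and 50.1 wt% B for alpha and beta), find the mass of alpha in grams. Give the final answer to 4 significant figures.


f_alpha = (C_beta - C0) / (C_beta - C_alpha)
f_alpha = (50.1 - 23.5) / (50.1 - 18.4) = 0.839117
m_alpha = f_alpha * m_total = 0.839117 * 377 = 316.3 g


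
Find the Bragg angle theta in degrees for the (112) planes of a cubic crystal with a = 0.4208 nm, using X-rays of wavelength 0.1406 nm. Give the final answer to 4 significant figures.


d = a / sqrt(h^2+k^2+l^2)
d = 0.4208 / sqrt(6) = 0.171791 nm
lambda = 2*d*sin(theta)  =>  sin(theta) = lambda / (2*d)
sin(theta) = 0.1406 / (2 * 0.171791) = 0.409218
theta = 24.16 deg


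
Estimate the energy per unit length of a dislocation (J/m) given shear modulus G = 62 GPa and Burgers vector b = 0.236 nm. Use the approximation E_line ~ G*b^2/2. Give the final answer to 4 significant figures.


E = G*b^2/2
b = 0.236 nm = 2.36e-10 m
G = 62 GPa = 6.2e+10 Pa
E = 0.5 * 6.2e+10 * (2.36e-10)^2
E = 1.727e-09 J/m


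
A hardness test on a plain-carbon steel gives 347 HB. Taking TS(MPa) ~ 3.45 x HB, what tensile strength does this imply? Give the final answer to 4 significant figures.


TS (MPa) = 3.45 * HB
TS = 3.45 * 347
TS = 1197 MPa


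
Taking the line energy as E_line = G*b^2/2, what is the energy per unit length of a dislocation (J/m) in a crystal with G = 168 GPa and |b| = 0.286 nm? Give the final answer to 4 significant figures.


E = G*b^2/2
b = 0.286 nm = 2.86e-10 m
G = 168 GPa = 1.68e+11 Pa
E = 0.5 * 1.68e+11 * (2.86e-10)^2
E = 6.871e-09 J/m


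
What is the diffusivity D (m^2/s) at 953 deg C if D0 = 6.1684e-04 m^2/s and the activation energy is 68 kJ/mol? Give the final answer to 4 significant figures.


D = D0 * exp(-Qd / (R*T))
T = 1226.15 K
D = 6.1684e-04 * exp(-68e3 / (8.314 * 1226.15))
D = 7.82e-07 m^2/s


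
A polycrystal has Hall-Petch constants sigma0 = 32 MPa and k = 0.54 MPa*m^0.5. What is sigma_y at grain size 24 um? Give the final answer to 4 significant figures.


sigma_y = sigma0 + k / sqrt(d)
d = 24 um = 2.4e-05 m
sigma_y = 32 + 0.54 / sqrt(2.4e-05)
sigma_y = 142.2 MPa


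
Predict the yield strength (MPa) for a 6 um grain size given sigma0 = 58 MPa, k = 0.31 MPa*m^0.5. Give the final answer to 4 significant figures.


sigma_y = sigma0 + k / sqrt(d)
d = 6 um = 6e-06 m
sigma_y = 58 + 0.31 / sqrt(6e-06)
sigma_y = 184.6 MPa


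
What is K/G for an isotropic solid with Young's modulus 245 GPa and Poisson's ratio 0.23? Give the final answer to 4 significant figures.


G = E / (2*(1+nu))
G = 245 / (2*(1+0.23)) = 99.5935 GPa
K = E / (3*(1-2*nu))
K = 245 / (3*(1-2*0.23)) = 151.235 GPa
K/G = 151.235 / 99.5935 = 1.519


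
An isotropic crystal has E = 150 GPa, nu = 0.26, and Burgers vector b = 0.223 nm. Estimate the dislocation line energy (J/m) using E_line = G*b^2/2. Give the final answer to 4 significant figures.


Step 1: G = E / (2*(1+nu))
G = 150 / (2*(1+0.26)) = 59.5238 GPa = 5.95238e+10 Pa
Step 2: E_line = G*b^2/2
b = 0.223 nm = 2.23e-10 m
E_line = 0.5 * 5.95238e+10 * (2.23e-10)^2 = 1.48e-09 J/m


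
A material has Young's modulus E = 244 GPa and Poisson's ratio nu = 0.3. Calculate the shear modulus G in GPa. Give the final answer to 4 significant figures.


G = E / (2*(1+nu))
G = 244 / (2*(1+0.3))
G = 93.85 GPa


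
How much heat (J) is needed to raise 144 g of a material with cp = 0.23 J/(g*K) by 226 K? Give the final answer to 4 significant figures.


Q = m * cp * dT
Q = 144 * 0.23 * 226
Q = 7485 J


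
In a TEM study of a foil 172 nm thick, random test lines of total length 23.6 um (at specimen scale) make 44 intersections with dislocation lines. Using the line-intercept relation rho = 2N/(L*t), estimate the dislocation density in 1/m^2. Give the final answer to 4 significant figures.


rho = 2N / (L * t)
L = 23.6 um = 2.36e-05 m, t = 172 nm = 1.72e-07 m
rho = 2 * 44 / (2.36e-05 * 1.72e-07)
rho = 2.168e+13 1/m^2


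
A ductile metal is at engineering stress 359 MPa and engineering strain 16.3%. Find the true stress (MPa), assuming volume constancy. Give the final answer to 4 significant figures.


sigma_true = sigma_eng * (1 + epsilon_eng)
sigma_true = 359 * (1 + 0.163)
sigma_true = 417.5 MPa


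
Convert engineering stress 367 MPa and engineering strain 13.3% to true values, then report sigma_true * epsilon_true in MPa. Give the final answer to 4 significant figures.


sigma_true = sigma_eng * (1 + epsilon_eng)
sigma_true = 367 * (1 + 0.133) = 415.811 MPa
epsilon_true = ln(1 + epsilon_eng)
epsilon_true = ln(1 + 0.133) = 0.124869
sigma_true * epsilon_true = 415.811 * 0.124869 = 51.92 MPa


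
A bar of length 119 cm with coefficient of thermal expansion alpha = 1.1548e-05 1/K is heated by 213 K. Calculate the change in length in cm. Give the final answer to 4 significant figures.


dL = L0 * alpha * dT
dL = 119 * 1.1548e-05 * 213
dL = 0.2927 cm


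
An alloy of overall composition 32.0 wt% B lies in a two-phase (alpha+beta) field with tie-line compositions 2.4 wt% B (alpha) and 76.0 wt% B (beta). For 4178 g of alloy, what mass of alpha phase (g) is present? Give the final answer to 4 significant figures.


f_alpha = (C_beta - C0) / (C_beta - C_alpha)
f_alpha = (76.0 - 32.0) / (76.0 - 2.4) = 0.597826
m_alpha = f_alpha * m_total = 0.597826 * 4178 = 2498 g


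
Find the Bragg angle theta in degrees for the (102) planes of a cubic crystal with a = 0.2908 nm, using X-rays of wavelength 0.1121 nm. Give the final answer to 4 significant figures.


d = a / sqrt(h^2+k^2+l^2)
d = 0.2908 / sqrt(5) = 0.13005 nm
lambda = 2*d*sin(theta)  =>  sin(theta) = lambda / (2*d)
sin(theta) = 0.1121 / (2 * 0.13005) = 0.430989
theta = 25.53 deg


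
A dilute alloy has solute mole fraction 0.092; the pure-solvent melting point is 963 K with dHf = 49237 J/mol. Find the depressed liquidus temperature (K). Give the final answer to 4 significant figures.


dT = R*Tm^2*x / dHf
dT = 8.314 * 963^2 * 0.092 / 49237
dT = 14.4065 K
T_new = 963 - 14.4065 = 948.6 K


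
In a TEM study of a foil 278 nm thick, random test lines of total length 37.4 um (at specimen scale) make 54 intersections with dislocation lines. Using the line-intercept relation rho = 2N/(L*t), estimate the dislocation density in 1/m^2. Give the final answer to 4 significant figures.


rho = 2N / (L * t)
L = 37.4 um = 3.74e-05 m, t = 278 nm = 2.78e-07 m
rho = 2 * 54 / (3.74e-05 * 2.78e-07)
rho = 1.039e+13 1/m^2


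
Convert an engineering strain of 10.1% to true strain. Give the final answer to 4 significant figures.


epsilon_true = ln(1 + epsilon_eng)
epsilon_true = ln(1 + 0.101)
epsilon_true = 0.09622


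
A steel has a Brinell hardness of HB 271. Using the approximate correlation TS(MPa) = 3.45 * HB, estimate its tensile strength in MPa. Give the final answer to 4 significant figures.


TS (MPa) = 3.45 * HB
TS = 3.45 * 271
TS = 935 MPa


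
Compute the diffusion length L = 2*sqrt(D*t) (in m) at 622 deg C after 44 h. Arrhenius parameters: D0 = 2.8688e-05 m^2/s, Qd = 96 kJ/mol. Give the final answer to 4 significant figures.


Step 1: D = D0 * exp(-Qd/(R*T))
T = 895.15 K
D = 2.8688e-05 * exp(-96e3 / (8.314 * 895.15)) = 7.17158e-11 m^2/s
Step 2: L = 2*sqrt(D*t)
t = 44 h = 158400 s
L = 2*sqrt(7.17158e-11 * 158400) = 6.741e-03 m


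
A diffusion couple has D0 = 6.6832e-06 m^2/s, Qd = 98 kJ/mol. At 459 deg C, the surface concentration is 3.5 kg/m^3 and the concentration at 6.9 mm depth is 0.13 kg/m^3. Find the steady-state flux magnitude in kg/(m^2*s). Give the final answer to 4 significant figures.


Step 1: D = D0 * exp(-Qd/(R*T))
T = 459 + 273.15 = 732.15 K
D = 6.6832e-06 * exp(-98e3 / (8.314 * 732.15)) = 6.80773e-13 m^2/s
Step 2: J = D * (C1 - C2) / dx
J = 6.80773e-13 * (3.5 - 0.13) / 6.9e-03
J = 3.325e-10 kg/(m^2*s)


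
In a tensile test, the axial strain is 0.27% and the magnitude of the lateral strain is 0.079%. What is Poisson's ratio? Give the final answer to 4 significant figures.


nu = -epsilon_lat / epsilon_axial
Lateral strain is contraction (negative), so using magnitudes:
nu = 0.079 / 0.27
nu = 0.2926


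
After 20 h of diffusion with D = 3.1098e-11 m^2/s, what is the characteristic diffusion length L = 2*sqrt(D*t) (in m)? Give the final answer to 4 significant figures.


t = 20 hr = 72000 s
Diffusion length = 2*sqrt(D*t)
= 2*sqrt(3.1098e-11 * 72000)
= 2.993e-03 m


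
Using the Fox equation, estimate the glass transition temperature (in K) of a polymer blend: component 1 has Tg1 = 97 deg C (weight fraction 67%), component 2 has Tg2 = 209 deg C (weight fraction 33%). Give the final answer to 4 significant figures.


1/Tg = w1/Tg1 + w2/Tg2 (in Kelvin)
Tg1 = 370.15 K, Tg2 = 482.15 K
1/Tg = 0.67/370.15 + 0.33/482.15
Tg = 400.9 K


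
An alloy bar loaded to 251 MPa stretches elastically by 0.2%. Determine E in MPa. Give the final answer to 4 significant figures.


E = sigma / epsilon
epsilon = 0.2% = 2e-03
E = 251 / 2e-03
E = 125500 MPa


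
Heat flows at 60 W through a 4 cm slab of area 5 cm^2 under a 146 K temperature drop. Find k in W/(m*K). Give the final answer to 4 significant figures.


k = Q*L / (A*dT)
L = 0.04 m, A = 5e-04 m^2
k = 60 * 0.04 / (5e-04 * 146)
k = 32.88 W/(m*K)


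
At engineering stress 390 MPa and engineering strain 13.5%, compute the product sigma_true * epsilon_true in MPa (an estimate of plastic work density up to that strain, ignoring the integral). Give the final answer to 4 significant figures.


sigma_true = sigma_eng * (1 + epsilon_eng)
sigma_true = 390 * (1 + 0.135) = 442.65 MPa
epsilon_true = ln(1 + epsilon_eng)
epsilon_true = ln(1 + 0.135) = 0.126633
sigma_true * epsilon_true = 442.65 * 0.126633 = 56.05 MPa


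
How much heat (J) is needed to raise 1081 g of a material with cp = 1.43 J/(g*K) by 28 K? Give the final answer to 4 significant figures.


Q = m * cp * dT
Q = 1081 * 1.43 * 28
Q = 43280 J


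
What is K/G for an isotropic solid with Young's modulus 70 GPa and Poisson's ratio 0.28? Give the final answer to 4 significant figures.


G = E / (2*(1+nu))
G = 70 / (2*(1+0.28)) = 27.3438 GPa
K = E / (3*(1-2*nu))
K = 70 / (3*(1-2*0.28)) = 53.0303 GPa
K/G = 53.0303 / 27.3438 = 1.939


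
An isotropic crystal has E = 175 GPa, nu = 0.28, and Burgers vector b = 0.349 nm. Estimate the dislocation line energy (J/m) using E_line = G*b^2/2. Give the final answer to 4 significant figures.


Step 1: G = E / (2*(1+nu))
G = 175 / (2*(1+0.28)) = 68.3594 GPa = 6.83594e+10 Pa
Step 2: E_line = G*b^2/2
b = 0.349 nm = 3.49e-10 m
E_line = 0.5 * 6.83594e+10 * (3.49e-10)^2 = 4.163e-09 J/m


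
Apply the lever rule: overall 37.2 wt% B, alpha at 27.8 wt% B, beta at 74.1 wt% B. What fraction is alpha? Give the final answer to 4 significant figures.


f_alpha = (C_beta - C0) / (C_beta - C_alpha)
f_alpha = (74.1 - 37.2) / (74.1 - 27.8)
f_alpha = 0.797


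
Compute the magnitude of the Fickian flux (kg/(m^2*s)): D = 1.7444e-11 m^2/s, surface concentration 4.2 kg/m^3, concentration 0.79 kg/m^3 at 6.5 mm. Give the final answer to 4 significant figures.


J = -D * (dC/dx) = D * (C1 - C2) / dx
J = 1.7444e-11 * (4.2 - 0.79) / 6.5e-03
J = 9.151e-09 kg/(m^2*s)


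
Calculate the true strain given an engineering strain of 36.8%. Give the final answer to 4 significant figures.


epsilon_true = ln(1 + epsilon_eng)
epsilon_true = ln(1 + 0.368)
epsilon_true = 0.3133


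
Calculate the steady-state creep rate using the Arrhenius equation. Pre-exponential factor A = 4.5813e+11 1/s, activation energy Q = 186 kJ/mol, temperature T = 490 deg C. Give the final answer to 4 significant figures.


rate = A * exp(-Q / (R*T))
T = 490 + 273.15 = 763.15 K
rate = 4.5813e+11 * exp(-186e3 / (8.314 * 763.15))
rate = 0.08503 1/s


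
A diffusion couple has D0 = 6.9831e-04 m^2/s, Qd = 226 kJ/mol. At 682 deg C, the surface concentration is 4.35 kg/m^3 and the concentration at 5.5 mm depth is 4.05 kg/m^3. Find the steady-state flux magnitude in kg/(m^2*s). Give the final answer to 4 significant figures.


Step 1: D = D0 * exp(-Qd/(R*T))
T = 682 + 273.15 = 955.15 K
D = 6.9831e-04 * exp(-226e3 / (8.314 * 955.15)) = 3.0497e-16 m^2/s
Step 2: J = D * (C1 - C2) / dx
J = 3.0497e-16 * (4.35 - 4.05) / 5.5e-03
J = 1.663e-14 kg/(m^2*s)


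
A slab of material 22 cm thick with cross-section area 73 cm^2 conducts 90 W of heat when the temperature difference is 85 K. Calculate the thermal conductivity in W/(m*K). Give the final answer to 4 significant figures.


k = Q*L / (A*dT)
L = 0.22 m, A = 7.3e-03 m^2
k = 90 * 0.22 / (7.3e-03 * 85)
k = 31.91 W/(m*K)


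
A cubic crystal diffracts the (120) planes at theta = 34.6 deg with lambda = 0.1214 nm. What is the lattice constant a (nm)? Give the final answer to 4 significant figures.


d = lambda / (2*sin(theta))
d = 0.1214 / (2*sin(34.6 deg))
d = 0.106896 nm
a = d * sqrt(h^2+k^2+l^2) = 0.106896 * sqrt(5)
a = 0.239 nm
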